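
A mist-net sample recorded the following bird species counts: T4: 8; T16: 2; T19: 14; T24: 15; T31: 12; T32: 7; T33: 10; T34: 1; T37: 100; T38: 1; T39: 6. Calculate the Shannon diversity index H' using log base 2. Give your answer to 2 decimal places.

Total N = 8+2+14+15+12+7+10+1+100+1+6 = 176, so the proportions are 0.0455, 0.0114, 0.0795, 0.0852, 0.0682, 0.0398, 0.0568, 0.0057, 0.5682, 0.0057, 0.0341 (working shown to 4 dp, full precision carried).
Each pᵢ log₂ pᵢ term: 0.0455×(-4.4594)=-0.2027, 0.0114×(-6.4594)=-0.0734, 0.0795×(-3.6521)=-0.2905, 0.0852×(-3.5525)=-0.3028, 0.0682×(-3.8745)=-0.2642, 0.0398×(-4.6521)=-0.1850, 0.0568×(-4.1375)=-0.2351, 0.0057×(-7.4594)=-0.0424, 0.5682×(-0.8156)=-0.4634, 0.0057×(-7.4594)=-0.0424, 0.0341×(-4.8745)=-0.1662.
Sum = -2.2680, so H' = 2.27.

2.27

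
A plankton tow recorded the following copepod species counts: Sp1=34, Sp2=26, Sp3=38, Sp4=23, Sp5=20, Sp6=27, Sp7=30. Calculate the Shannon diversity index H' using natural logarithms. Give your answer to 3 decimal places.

1.925

Total N = 34+26+38+23+20+27+30 = 198, so the proportions are 0.17172, 0.13131, 0.19192, 0.11616, 0.10101, 0.13636, 0.15152 (working shown to 5 dp, full precision carried).
Each pᵢ ln pᵢ term: 0.17172×(-1.76191)=-0.30255, 0.13131×(-2.03017)=-0.26659, 0.19192×(-1.65068)=-0.31680, 0.11616×(-2.15277)=-0.25007, 0.10101×(-2.29253)=-0.23157, 0.13636×(-1.99243)=-0.27170, 0.15152×(-1.88707)=-0.28592.
Sum = -1.92519, so H' = 1.925.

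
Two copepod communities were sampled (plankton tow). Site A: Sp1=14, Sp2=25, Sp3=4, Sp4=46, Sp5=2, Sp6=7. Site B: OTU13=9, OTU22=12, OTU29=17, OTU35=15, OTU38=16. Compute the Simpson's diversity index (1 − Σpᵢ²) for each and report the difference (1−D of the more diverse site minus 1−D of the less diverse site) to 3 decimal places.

Site A: N=98, proportions 0.14286, 0.2551, 0.04082, 0.46939, 0.02041, 0.07143, giving 1−D = 0.68701 (working shown to 5 dp, full precision carried).
Site B: N=69, proportions 0.13043, 0.17391, 0.24638, 0.21739, 0.23188, giving 1−D = 0.79101.
Difference = |0.68701 − 0.79101| = 0.10400, i.e. 0.104 to 3 decimal places.

0.104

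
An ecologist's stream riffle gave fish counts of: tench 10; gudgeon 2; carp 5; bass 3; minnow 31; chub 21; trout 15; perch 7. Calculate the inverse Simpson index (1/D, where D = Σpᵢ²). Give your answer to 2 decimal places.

4.87

Total N = 10+2+5+3+31+21+15+7 = 94, so the proportions are 0.106383, 0.021277, 0.053191, 0.031915, 0.329787, 0.223404, 0.159574, 0.074468 (working shown to 6 dp, full precision carried).
D = 0.106383² + 0.021277² + 0.053191² + 0.031915² + 0.329787² + 0.223404² + 0.159574² + 0.074468² = 0.011317 + 0.000453 + 0.002829 + 0.001019 + 0.108760 + 0.049909 + 0.025464 + 0.005545 = 0.205297.
So 1/D = 4.8710, i.e. 4.87 to 2 decimal places.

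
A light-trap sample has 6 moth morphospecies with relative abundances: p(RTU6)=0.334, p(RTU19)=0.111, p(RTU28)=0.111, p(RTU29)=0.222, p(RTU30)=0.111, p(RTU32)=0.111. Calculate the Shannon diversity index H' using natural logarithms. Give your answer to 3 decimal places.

1.676

Each pᵢ ln pᵢ term (working shown to 5 dp, full precision carried): 0.334×(-1.09661)=-0.36627, 0.111×(-2.19823)=-0.24400, 0.111×(-2.19823)=-0.24400, 0.222×(-1.50508)=-0.33413, 0.111×(-2.19823)=-0.24400, 0.111×(-2.19823)=-0.24400.
Sum = -1.67641, so H' = 1.676.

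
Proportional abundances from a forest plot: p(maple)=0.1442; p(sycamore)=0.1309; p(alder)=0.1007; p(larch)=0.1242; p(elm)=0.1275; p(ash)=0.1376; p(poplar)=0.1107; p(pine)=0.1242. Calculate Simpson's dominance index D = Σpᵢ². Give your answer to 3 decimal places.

D = 0.1442² + 0.1309² + 0.1007² + 0.1242² + 0.1275² + 0.1376² + 0.1107² + 0.1242² = 0.02079 + 0.01713 + 0.01014 + 0.01543 + 0.01626 + 0.01893 + 0.01225 + 0.01543 = 0.12636 (working shown to 5 dp, full precision carried).
To 3 decimal places, D = 0.126.

0.126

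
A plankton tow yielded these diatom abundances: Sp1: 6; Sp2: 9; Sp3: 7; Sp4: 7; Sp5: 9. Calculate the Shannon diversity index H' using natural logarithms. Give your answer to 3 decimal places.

Total N = 6+9+7+7+9 = 38, so the proportions are 0.15789, 0.23684, 0.18421, 0.18421, 0.23684 (working shown to 5 dp, full precision carried).
Each pᵢ ln pᵢ term: 0.15789×(-1.84583)=-0.29145, 0.23684×(-1.44036)=-0.34114, 0.18421×(-1.69168)=-0.31162, 0.18421×(-1.69168)=-0.31162, 0.23684×(-1.44036)=-0.34114.
Sum = -1.59697, so H' = 1.597.

1.597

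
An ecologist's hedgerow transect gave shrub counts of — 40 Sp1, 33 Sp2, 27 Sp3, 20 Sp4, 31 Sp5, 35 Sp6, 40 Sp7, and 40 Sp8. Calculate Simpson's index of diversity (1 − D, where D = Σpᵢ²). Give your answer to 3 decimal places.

Total N = 40+33+27+20+31+35+40+40 = 266, so the proportions are 0.15038, 0.12406, 0.1015, 0.07519, 0.11654, 0.13158, 0.15038, 0.15038 (working shown to 5 dp, full precision carried).
D = 0.15038² + 0.12406² + 0.1015² + 0.07519² + 0.11654² + 0.13158² + 0.15038² + 0.15038² = 0.02261 + 0.01539 + 0.01030 + 0.00565 + 0.01358 + 0.01731 + 0.02261 + 0.02261 = 0.13008.
So 1 − D = 0.86992, i.e. 0.870 to 3 decimal places.

0.870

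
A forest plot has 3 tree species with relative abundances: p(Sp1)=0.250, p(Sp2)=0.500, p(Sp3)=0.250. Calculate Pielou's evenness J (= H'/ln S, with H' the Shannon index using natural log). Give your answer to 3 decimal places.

H' = −Σ pᵢ ln pᵢ = −((-0.34657) + (-0.34657) + (-0.34657)) = 1.03972 (working shown to 5 dp, full precision carried).
With S = 3 species, ln S = 1.09861, so J = 1.03972/1.09861 = 0.94639, i.e. 0.946 to 3 decimal places.

0.946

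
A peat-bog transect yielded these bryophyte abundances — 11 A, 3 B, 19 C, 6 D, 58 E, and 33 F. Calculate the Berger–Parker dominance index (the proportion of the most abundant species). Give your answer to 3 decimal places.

0.446

Total N = 11+3+19+6+58+33 = 130, so the proportions are 0.08462, 0.02308, 0.14615, 0.04615, 0.44615, 0.25385 (working shown to 5 dp, full precision carried).
The largest proportion is 0.44615, i.e. d = 0.446 to 3 decimal places.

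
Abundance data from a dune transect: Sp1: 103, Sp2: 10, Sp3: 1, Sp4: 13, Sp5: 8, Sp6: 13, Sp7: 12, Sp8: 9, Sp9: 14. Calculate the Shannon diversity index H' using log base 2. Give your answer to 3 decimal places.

Total N = 103+10+1+13+8+13+12+9+14 = 183, so the proportions are 0.56284, 0.05464, 0.00546, 0.07104, 0.04372, 0.07104, 0.06557, 0.04918, 0.0765 (working shown to 5 dp, full precision carried).
Each pᵢ log₂ pᵢ term: 0.56284×(-0.82920)=-0.46671, 0.05464×(-4.19377)=-0.22917, 0.00546×(-7.51570)=-0.04107, 0.07104×(-3.81526)=-0.27103, 0.04372×(-4.51570)=-0.19741, 0.07104×(-3.81526)=-0.27103, 0.06557×(-3.93074)=-0.25775, 0.04918×(-4.34577)=-0.21373, 0.0765×(-3.70834)=-0.28370.
Sum = -2.23159, so H' = 2.232.

2.232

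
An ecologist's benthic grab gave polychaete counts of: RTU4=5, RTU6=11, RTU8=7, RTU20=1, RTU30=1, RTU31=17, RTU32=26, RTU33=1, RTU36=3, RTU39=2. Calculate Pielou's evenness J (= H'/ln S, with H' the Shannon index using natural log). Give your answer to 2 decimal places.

Total N = 5+11+7+1+1+17+26+1+3+2 = 74, so the proportions are 0.0676, 0.1486, 0.0946, 0.0135, 0.0135, 0.2297, 0.3514, 0.0135, 0.0405, 0.027 (working shown to 4 dp, full precision carried).
H' = −Σ pᵢ ln pᵢ = −((-0.1821) + (-0.2833) + (-0.2231) + (-0.0582) + (-0.0582) + (-0.3379) + (-0.3675) + (-0.0582) + (-0.1300) + (-0.0976)) = 1.7959.
With S = 10 species, ln S = 2.3026, so J = 1.7959/2.3026 = 0.7800, i.e. 0.78 to 2 decimal places.

0.78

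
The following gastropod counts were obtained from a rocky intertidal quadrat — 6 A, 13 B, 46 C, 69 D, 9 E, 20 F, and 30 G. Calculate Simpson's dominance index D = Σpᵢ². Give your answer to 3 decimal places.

Total N = 6+13+46+69+9+20+30 = 193, so the proportions are 0.03109, 0.06736, 0.23834, 0.35751, 0.04663, 0.10363, 0.15544 (working shown to 5 dp, full precision carried).
D = 0.03109² + 0.06736² + 0.23834² + 0.35751² + 0.04663² + 0.10363² + 0.15544² = 0.00097 + 0.00454 + 0.05681 + 0.12782 + 0.00217 + 0.01074 + 0.02416 = 0.22720.
To 3 decimal places, D = 0.227.

0.227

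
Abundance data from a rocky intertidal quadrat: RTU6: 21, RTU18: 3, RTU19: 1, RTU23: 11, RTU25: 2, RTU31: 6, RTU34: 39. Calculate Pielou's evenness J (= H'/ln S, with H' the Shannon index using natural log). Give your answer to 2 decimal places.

Total N = 21+3+1+11+2+6+39 = 83, so the proportions are 0.253, 0.0361, 0.012, 0.1325, 0.0241, 0.0723, 0.4699 (working shown to 4 dp, full precision carried).
H' = −Σ pᵢ ln pᵢ = −((-0.3477) + (-0.1200) + (-0.0532) + (-0.2678) + (-0.0898) + (-0.1899) + (-0.3549)) = 1.4234.
With S = 7 species, ln S = 1.9459, so J = 1.4234/1.9459 = 0.7315, i.e. 0.73 to 2 decimal places.

0.73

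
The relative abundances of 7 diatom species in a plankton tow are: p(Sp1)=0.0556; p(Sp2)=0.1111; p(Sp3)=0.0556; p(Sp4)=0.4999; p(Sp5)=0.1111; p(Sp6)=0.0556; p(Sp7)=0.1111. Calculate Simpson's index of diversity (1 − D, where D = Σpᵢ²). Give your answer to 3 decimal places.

0.704

D = 0.0556² + 0.1111² + 0.0556² + 0.4999² + 0.1111² + 0.0556² + 0.1111² = 0.00309 + 0.01234 + 0.00309 + 0.24990 + 0.01234 + 0.00309 + 0.01234 = 0.29620 (working shown to 5 dp, full precision carried).
So 1 − D = 0.70380, i.e. 0.704 to 3 decimal places.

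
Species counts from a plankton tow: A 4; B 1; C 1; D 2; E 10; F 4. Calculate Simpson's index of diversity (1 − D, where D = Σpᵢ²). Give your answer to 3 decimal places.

Total N = 4+1+1+2+10+4 = 22, so the proportions are 0.18182, 0.04545, 0.04545, 0.09091, 0.45455, 0.18182 (working shown to 5 dp, full precision carried).
D = 0.18182² + 0.04545² + 0.04545² + 0.09091² + 0.45455² + 0.18182² = 0.03306 + 0.00207 + 0.00207 + 0.00826 + 0.20661 + 0.03306 = 0.28512.
So 1 − D = 0.71488, i.e. 0.715 to 3 decimal places.

0.715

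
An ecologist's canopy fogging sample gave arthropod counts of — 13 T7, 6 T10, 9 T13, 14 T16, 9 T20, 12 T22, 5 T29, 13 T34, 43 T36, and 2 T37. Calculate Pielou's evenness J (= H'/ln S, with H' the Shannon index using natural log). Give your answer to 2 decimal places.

Total N = 13+6+9+14+9+12+5+13+43+2 = 126, so the proportions are 0.1032, 0.0476, 0.0714, 0.1111, 0.0714, 0.0952, 0.0397, 0.1032, 0.3413, 0.0159 (working shown to 4 dp, full precision carried).
H' = −Σ pᵢ ln pᵢ = −((-0.2343) + (-0.1450) + (-0.1885) + (-0.2441) + (-0.1885) + (-0.2239) + (-0.1280) + (-0.2343) + (-0.3669) + (-0.0658)) = 2.0195.
With S = 10 species, ln S = 2.3026, so J = 2.0195/2.3026 = 0.8770, i.e. 0.88 to 2 decimal places.

0.88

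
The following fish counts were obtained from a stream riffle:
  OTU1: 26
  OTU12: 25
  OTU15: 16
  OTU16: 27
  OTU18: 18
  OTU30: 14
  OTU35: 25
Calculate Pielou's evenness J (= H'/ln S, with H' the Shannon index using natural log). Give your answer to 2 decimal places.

0.99

Total N = 26+25+16+27+18+14+25 = 151, so the proportions are 0.1722, 0.1656, 0.106, 0.1788, 0.1192, 0.0927, 0.1656 (working shown to 4 dp, full precision carried).
H' = −Σ pᵢ ln pᵢ = −((-0.3029) + (-0.2977) + (-0.2378) + (-0.3078) + (-0.2535) + (-0.2205) + (-0.2977)) = 1.9181.
With S = 7 species, ln S = 1.9459, so J = 1.9181/1.9459 = 0.9857, i.e. 0.99 to 2 decimal places.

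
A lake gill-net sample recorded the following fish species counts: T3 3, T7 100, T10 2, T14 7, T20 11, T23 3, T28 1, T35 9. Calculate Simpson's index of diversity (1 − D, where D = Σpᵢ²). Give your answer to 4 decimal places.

0.4445

Total N = 3+100+2+7+11+3+1+9 = 136, so the proportions are 0.022059, 0.735294, 0.014706, 0.051471, 0.080882, 0.022059, 0.007353, 0.066176 (working shown to 6 dp, full precision carried).
D = 0.022059² + 0.735294² + 0.014706² + 0.051471² + 0.080882² + 0.022059² + 0.007353² + 0.066176² = 0.000487 + 0.540657 + 0.000216 + 0.002649 + 0.006542 + 0.000487 + 0.000054 + 0.004379 = 0.555471.
So 1 − D = 0.444529, i.e. 0.4445 to 4 decimal places.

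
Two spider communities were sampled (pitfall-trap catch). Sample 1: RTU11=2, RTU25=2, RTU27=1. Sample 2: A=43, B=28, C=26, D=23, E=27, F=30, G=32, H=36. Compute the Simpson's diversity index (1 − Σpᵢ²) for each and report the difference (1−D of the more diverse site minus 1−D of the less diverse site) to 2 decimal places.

0.23

Sample 1: N=5, proportions 0.4, 0.4, 0.2, giving 1−D = 0.6400 (working shown to 4 dp, full precision carried).
Sample 2: N=245, proportions 0.1755, 0.1143, 0.1061, 0.0939, 0.1102, 0.1224, 0.1306, 0.1469, giving 1−D = 0.8703.
Difference = |0.6400 − 0.8703| = 0.2303, i.e. 0.23 to 2 decimal places.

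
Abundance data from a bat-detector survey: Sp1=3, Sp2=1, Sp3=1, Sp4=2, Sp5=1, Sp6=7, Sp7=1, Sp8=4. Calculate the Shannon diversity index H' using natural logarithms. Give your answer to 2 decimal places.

1.80

Total N = 3+1+1+2+1+7+1+4 = 20, so the proportions are 0.15, 0.05, 0.05, 0.1, 0.05, 0.35, 0.05, 0.2 (working shown to 4 dp, full precision carried).
Each pᵢ ln pᵢ term: 0.15×(-1.8971)=-0.2846, 0.05×(-2.9957)=-0.1498, 0.05×(-2.9957)=-0.1498, 0.1×(-2.3026)=-0.2303, 0.05×(-2.9957)=-0.1498, 0.35×(-1.0498)=-0.3674, 0.05×(-2.9957)=-0.1498, 0.2×(-1.6094)=-0.3219.
Sum = -1.8033, so H' = 1.80.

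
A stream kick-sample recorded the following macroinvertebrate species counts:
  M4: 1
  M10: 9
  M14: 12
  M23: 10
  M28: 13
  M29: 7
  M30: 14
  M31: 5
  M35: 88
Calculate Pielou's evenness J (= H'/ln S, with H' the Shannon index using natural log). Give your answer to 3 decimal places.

0.708

Total N = 1+9+12+10+13+7+14+5+88 = 159, so the proportions are 0.00629, 0.0566, 0.07547, 0.06289, 0.08176, 0.04403, 0.08805, 0.03145, 0.55346 (working shown to 5 dp, full precision carried).
H' = −Σ pᵢ ln pᵢ = −((-0.03188) + (-0.16255) + (-0.19502) + (-0.17398) + (-0.20473) + (-0.13749) + (-0.21395) + (-0.10879) + (-0.32741)) = 1.55579.
With S = 9 species, ln S = 2.19722, so J = 1.55579/2.19722 = 0.70807, i.e. 0.708 to 3 decimal places.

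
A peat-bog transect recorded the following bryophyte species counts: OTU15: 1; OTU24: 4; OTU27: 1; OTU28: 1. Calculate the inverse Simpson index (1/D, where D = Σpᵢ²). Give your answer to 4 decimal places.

Total N = 1+4+1+1 = 7, so the proportions are 0.1428571, 0.5714286, 0.1428571, 0.1428571 (working shown to 7 dp, full precision carried).
D = 0.1428571² + 0.5714286² + 0.1428571² + 0.1428571² = 0.0204082 + 0.3265306 + 0.0204082 + 0.0204082 = 0.3877551.
So 1/D = 2.578947, i.e. 2.5789 to 4 decimal places.

2.5789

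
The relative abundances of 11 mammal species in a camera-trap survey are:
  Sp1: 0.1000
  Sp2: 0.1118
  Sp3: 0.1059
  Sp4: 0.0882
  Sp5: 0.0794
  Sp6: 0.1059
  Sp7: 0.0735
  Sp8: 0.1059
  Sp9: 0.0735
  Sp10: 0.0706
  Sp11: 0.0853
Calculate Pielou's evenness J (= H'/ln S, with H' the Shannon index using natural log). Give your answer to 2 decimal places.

0.99

H' = −Σ pᵢ ln pᵢ = −((-0.2303) + (-0.2450) + (-0.2378) + (-0.2142) + (-0.2011) + (-0.2378) + (-0.1919) + (-0.2378) + (-0.1919) + (-0.1871) + (-0.2100)) = 2.3847 (working shown to 4 dp, full precision carried).
With S = 11 species, ln S = 2.3979, so J = 2.3847/2.3979 = 0.9945, i.e. 0.99 to 2 decimal places.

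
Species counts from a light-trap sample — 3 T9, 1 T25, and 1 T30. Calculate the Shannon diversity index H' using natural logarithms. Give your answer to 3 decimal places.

0.950

Total N = 3+1+1 = 5, so the proportions are 0.6, 0.2, 0.2 (working shown to 5 dp, full precision carried).
Each pᵢ ln pᵢ term: 0.6×(-0.51083)=-0.30650, 0.2×(-1.60944)=-0.32189, 0.2×(-1.60944)=-0.32189.
Sum = -0.95027, so H' = 0.950.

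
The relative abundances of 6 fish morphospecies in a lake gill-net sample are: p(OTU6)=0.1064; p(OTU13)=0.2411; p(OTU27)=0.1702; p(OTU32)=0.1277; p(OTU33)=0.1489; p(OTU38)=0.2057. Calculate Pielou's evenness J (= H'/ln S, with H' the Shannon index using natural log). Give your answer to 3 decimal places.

H' = −Σ pᵢ ln pᵢ = −((-0.23839) + (-0.34298) + (-0.30139) + (-0.26282) + (-0.28358) + (-0.32528)) = 1.75443 (working shown to 5 dp, full precision carried).
With S = 6 species, ln S = 1.79176, so J = 1.75443/1.79176 = 0.97917, i.e. 0.979 to 3 decimal places.

0.979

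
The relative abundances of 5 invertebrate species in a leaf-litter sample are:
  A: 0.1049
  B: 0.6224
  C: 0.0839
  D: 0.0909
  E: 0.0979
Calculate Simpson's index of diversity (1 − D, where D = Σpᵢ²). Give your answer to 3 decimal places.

D = 0.1049² + 0.6224² + 0.0839² + 0.0909² + 0.0979² = 0.01100 + 0.38738 + 0.00704 + 0.00826 + 0.00958 = 0.42327 (working shown to 5 dp, full precision carried).
So 1 − D = 0.57673, i.e. 0.577 to 3 decimal places.

0.577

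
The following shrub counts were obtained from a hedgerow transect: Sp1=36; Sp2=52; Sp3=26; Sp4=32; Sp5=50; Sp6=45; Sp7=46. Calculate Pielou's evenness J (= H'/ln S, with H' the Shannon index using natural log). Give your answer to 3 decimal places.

Total N = 36+52+26+32+50+45+46 = 287, so the proportions are 0.12544, 0.18118, 0.09059, 0.1115, 0.17422, 0.15679, 0.16028 (working shown to 5 dp, full precision carried).
H' = −Σ pᵢ ln pᵢ = −((-0.26040) + (-0.30951) + (-0.21755) + (-0.24460) + (-0.30444) + (-0.29051) + (-0.29344)) = 1.92044.
With S = 7 species, ln S = 1.94591, so J = 1.92044/1.94591 = 0.98691, i.e. 0.987 to 3 decimal places.

0.987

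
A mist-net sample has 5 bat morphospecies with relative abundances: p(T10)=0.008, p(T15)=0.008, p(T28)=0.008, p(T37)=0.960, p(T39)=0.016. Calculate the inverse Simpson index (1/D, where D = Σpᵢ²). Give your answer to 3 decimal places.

1.085

D = 0.008² + 0.008² + 0.008² + 0.96² + 0.016² = 0.000064 + 0.000064 + 0.000064 + 0.921600 + 0.000256 = 0.922048 (working shown to 6 dp, full precision carried).
So 1/D = 1.08454, i.e. 1.085 to 3 decimal places.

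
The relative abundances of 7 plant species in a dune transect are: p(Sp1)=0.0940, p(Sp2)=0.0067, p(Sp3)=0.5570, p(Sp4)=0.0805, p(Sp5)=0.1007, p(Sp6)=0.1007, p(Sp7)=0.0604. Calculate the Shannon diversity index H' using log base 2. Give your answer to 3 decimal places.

2.043

Each pᵢ log₂ pᵢ term (working shown to 5 dp, full precision carried): 0.094×(-3.41120)=-0.32065, 0.0067×(-7.22162)=-0.04838, 0.557×(-0.84425)=-0.47025, 0.0805×(-3.63487)=-0.29261, 0.1007×(-3.31186)=-0.33350, 0.1007×(-3.31186)=-0.33350, 0.0604×(-4.04931)=-0.24458.
Sum = -2.04348, so H' = 2.043.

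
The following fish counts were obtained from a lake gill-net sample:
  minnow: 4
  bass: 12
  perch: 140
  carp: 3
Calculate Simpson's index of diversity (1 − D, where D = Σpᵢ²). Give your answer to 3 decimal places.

Total N = 4+12+140+3 = 159, so the proportions are 0.02516, 0.07547, 0.8805, 0.01887 (working shown to 5 dp, full precision carried).
D = 0.02516² + 0.07547² + 0.8805² + 0.01887² = 0.00063 + 0.00570 + 0.77529 + 0.00036 = 0.78197.
So 1 − D = 0.21803, i.e. 0.218 to 3 decimal places.

0.218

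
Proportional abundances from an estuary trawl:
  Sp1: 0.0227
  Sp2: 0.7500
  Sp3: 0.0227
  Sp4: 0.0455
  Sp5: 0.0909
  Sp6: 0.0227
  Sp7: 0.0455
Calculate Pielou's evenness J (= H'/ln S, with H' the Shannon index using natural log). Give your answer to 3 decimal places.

0.500

H' = −Σ pᵢ ln pᵢ = −((-0.08593) + (-0.21576) + (-0.08593) + (-0.14060) + (-0.21798) + (-0.08593) + (-0.14060)) = 0.97272 (working shown to 5 dp, full precision carried).
With S = 7 species, ln S = 1.94591, so J = 0.97272/1.94591 = 0.49988, i.e. 0.500 to 3 decimal places.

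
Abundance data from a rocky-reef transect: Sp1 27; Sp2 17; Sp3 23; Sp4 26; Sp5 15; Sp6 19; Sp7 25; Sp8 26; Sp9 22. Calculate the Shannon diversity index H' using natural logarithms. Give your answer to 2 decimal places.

Total N = 27+17+23+26+15+19+25+26+22 = 200, so the proportions are 0.135, 0.085, 0.115, 0.13, 0.075, 0.095, 0.125, 0.13, 0.11 (working shown to 4 dp, full precision carried).
Each pᵢ ln pᵢ term: 0.135×(-2.0025)=-0.2703, 0.085×(-2.4651)=-0.2095, 0.115×(-2.1628)=-0.2487, 0.13×(-2.0402)=-0.2652, 0.075×(-2.5903)=-0.1943, 0.095×(-2.3539)=-0.2236, 0.125×(-2.0794)=-0.2599, 0.13×(-2.0402)=-0.2652, 0.11×(-2.2073)=-0.2428.
Sum = -2.1797, so H' = 2.18.

2.18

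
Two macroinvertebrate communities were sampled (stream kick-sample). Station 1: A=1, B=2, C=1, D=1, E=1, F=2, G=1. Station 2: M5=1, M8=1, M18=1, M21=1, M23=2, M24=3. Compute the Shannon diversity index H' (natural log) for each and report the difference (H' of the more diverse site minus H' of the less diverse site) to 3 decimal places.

0.212

Station 1: N=9, proportions 0.11111, 0.22222, 0.11111, 0.11111, 0.11111, 0.22222, 0.11111, giving H' = 1.88916 (working shown to 5 dp, full precision carried).
Station 2: N=9, proportions 0.11111, 0.11111, 0.11111, 0.11111, 0.22222, 0.33333, giving H' = 1.67699.
Difference = |1.88916 − 1.67699| = 0.21217, i.e. 0.212 to 3 decimal places.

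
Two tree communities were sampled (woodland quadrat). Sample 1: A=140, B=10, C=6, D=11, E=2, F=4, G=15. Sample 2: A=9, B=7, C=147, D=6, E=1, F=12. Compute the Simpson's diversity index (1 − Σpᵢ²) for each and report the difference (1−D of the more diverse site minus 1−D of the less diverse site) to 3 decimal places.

Sample 1: N=188, proportions 0.744681, 0.053191, 0.031915, 0.058511, 0.010638, 0.021277, 0.079787, giving 1−D = 0.431247 (working shown to 6 dp, full precision carried).
Sample 2: N=182, proportions 0.049451, 0.038462, 0.807692, 0.032967, 0.005495, 0.065934, giving 1−D = 0.338244.
Difference = |0.431247 − 0.338244| = 0.093003, i.e. 0.093 to 3 decimal places.

0.093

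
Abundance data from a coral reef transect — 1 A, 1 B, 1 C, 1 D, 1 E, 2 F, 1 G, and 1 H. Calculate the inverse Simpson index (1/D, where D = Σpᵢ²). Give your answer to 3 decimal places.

7.364

Total N = 1+1+1+1+1+2+1+1 = 9, so the proportions are 0.1111111, 0.1111111, 0.1111111, 0.1111111, 0.1111111, 0.2222222, 0.1111111, 0.1111111 (working shown to 7 dp, full precision carried).
D = 0.1111111² + 0.1111111² + 0.1111111² + 0.1111111² + 0.1111111² + 0.2222222² + 0.1111111² + 0.1111111² = 0.0123457 + 0.0123457 + 0.0123457 + 0.0123457 + 0.0123457 + 0.0493827 + 0.0123457 + 0.0123457 = 0.1358025.
So 1/D = 7.36364, i.e. 7.364 to 3 decimal places.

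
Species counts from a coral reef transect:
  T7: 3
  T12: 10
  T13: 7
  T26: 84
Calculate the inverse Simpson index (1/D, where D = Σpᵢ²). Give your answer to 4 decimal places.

Total N = 3+10+7+84 = 104, so the proportions are 0.0288462, 0.0961538, 0.0673077, 0.8076923 (working shown to 7 dp, full precision carried).
D = 0.0288462² + 0.0961538² + 0.0673077² + 0.8076923² = 0.0008321 + 0.0092456 + 0.0045303 + 0.6523669 = 0.6669749.
So 1/D = 1.499307, i.e. 1.4993 to 4 decimal places.

1.4993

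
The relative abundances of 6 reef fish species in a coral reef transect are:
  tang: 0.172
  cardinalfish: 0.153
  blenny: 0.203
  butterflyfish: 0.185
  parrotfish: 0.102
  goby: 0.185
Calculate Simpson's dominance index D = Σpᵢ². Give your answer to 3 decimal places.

D = 0.172² + 0.153² + 0.203² + 0.185² + 0.102² + 0.185² = 0.02958 + 0.02341 + 0.04121 + 0.03422 + 0.01040 + 0.03422 = 0.17306 (working shown to 5 dp, full precision carried).
To 3 decimal places, D = 0.173.

0.173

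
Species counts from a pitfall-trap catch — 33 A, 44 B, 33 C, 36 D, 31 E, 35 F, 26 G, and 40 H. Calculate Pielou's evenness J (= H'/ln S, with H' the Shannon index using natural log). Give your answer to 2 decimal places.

0.99

Total N = 33+44+33+36+31+35+26+40 = 278, so the proportions are 0.1187, 0.1583, 0.1187, 0.1295, 0.1115, 0.1259, 0.0935, 0.1439 (working shown to 4 dp, full precision carried).
H' = −Σ pᵢ ln pᵢ = −((-0.2530) + (-0.2918) + (-0.2530) + (-0.2647) + (-0.2446) + (-0.2609) + (-0.2216) + (-0.2790)) = 2.0685.
With S = 8 species, ln S = 2.0794, so J = 2.0685/2.0794 = 0.9947, i.e. 0.99 to 2 decimal places.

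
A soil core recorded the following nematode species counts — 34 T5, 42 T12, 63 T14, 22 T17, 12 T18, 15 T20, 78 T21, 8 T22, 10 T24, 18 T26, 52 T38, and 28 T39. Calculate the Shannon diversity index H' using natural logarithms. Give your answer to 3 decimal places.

2.263

Total N = 34+42+63+22+12+15+78+8+10+18+52+28 = 382, so the proportions are 0.08901, 0.10995, 0.16492, 0.05759, 0.03141, 0.03927, 0.20419, 0.02094, 0.02618, 0.04712, 0.13613, 0.0733 (working shown to 5 dp, full precision carried).
Each pᵢ ln pᵢ term: 0.08901×(-2.41906)=-0.21531, 0.10995×(-2.20775)=-0.24274, 0.16492×(-1.80229)=-0.29724, 0.05759×(-2.85438)=-0.16439, 0.03141×(-3.46051)=-0.10871, 0.03927×(-3.23737)=-0.12712, 0.20419×(-1.58871)=-0.32440, 0.02094×(-3.86598)=-0.08096, 0.02618×(-3.64284)=-0.09536, 0.04712×(-3.05505)=-0.14396, 0.13613×(-1.99418)=-0.27146, 0.0733×(-2.61322)=-0.19154.
Sum = -2.26318, so H' = 2.263.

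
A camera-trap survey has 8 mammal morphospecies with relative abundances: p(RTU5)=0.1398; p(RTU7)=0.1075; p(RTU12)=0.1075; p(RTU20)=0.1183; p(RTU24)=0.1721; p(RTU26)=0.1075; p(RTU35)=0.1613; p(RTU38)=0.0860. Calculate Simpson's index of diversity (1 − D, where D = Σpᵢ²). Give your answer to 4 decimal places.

0.8688

D = 0.1398² + 0.1075² + 0.1075² + 0.1183² + 0.1721² + 0.1075² + 0.1613² + 0.086² = 0.019544 + 0.011556 + 0.011556 + 0.013995 + 0.029618 + 0.011556 + 0.026018 + 0.007396 = 0.131240 (working shown to 6 dp, full precision carried).
So 1 − D = 0.868760, i.e. 0.8688 to 4 decimal places.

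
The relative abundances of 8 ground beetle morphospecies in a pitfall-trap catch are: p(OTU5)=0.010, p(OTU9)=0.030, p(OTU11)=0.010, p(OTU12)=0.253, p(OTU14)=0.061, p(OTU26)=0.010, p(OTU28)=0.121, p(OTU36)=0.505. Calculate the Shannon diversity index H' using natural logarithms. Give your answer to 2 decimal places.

1.36

Each pᵢ ln pᵢ term (working shown to 4 dp, full precision carried): 0.01×(-4.6052)=-0.0461, 0.03×(-3.5066)=-0.1052, 0.01×(-4.6052)=-0.0461, 0.253×(-1.3744)=-0.3477, 0.061×(-2.7969)=-0.1706, 0.01×(-4.6052)=-0.0461, 0.121×(-2.1120)=-0.2555, 0.505×(-0.6832)=-0.3450.
Sum = -1.3622, so H' = 1.36.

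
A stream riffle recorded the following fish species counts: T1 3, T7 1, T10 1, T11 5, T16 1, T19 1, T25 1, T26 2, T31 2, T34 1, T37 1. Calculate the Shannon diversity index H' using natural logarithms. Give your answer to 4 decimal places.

Total N = 3+1+1+5+1+1+1+2+2+1+1 = 19, so the proportions are 0.157895, 0.052632, 0.052632, 0.263158, 0.052632, 0.052632, 0.052632, 0.105263, 0.105263, 0.052632, 0.052632 (working shown to 6 dp, full precision carried).
Each pᵢ ln pᵢ term: 0.157895×(-1.845827)=-0.291446, 0.052632×(-2.944439)=-0.154970, 0.052632×(-2.944439)=-0.154970, 0.263158×(-1.335001)=-0.351316, 0.052632×(-2.944439)=-0.154970, 0.052632×(-2.944439)=-0.154970, 0.052632×(-2.944439)=-0.154970, 0.105263×(-2.251292)=-0.236978, 0.105263×(-2.251292)=-0.236978, 0.052632×(-2.944439)=-0.154970, 0.052632×(-2.944439)=-0.154970.
Sum = -2.201512, so H' = 2.2015.

2.2015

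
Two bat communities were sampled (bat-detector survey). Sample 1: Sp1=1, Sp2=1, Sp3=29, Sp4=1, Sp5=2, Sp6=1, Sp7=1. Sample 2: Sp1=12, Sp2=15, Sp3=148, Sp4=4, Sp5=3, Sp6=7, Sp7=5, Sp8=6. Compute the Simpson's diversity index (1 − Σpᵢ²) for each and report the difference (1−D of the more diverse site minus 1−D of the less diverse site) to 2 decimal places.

Sample 1: N=36, proportions 0.0278, 0.0278, 0.8056, 0.0278, 0.0556, 0.0278, 0.0278, giving 1−D = 0.3441 (working shown to 4 dp, full precision carried).
Sample 2: N=200, proportions 0.06, 0.075, 0.74, 0.02, 0.015, 0.035, 0.025, 0.03, giving 1−D = 0.4398.
Difference = |0.3441 − 0.4398| = 0.0957, i.e. 0.10 to 2 decimal places.

0.10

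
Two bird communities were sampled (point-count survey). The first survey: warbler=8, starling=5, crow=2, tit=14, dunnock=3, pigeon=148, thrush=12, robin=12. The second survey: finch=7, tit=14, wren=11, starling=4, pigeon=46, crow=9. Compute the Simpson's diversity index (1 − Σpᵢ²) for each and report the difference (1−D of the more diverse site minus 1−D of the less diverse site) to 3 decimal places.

The first survey: N=204, proportions 0.03922, 0.02451, 0.0098, 0.06863, 0.01471, 0.72549, 0.05882, 0.05882, giving 1−D = 0.45958 (working shown to 5 dp, full precision carried).
The second survey: N=91, proportions 0.07692, 0.15385, 0.12088, 0.04396, 0.50549, 0.0989, giving 1−D = 0.68856.
Difference = |0.45958 − 0.68856| = 0.22898, i.e. 0.229 to 3 decimal places.

0.229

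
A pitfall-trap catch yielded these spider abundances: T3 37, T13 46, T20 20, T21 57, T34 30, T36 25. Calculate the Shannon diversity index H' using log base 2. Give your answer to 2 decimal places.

Total N = 37+46+20+57+30+25 = 215, so the proportions are 0.1721, 0.214, 0.093, 0.2651, 0.1395, 0.1163 (working shown to 4 dp, full precision carried).
Each pᵢ log₂ pᵢ term: 0.1721×(-2.5387)=-0.4369, 0.214×(-2.2246)=-0.4760, 0.093×(-3.4263)=-0.3187, 0.2651×(-1.9153)=-0.5078, 0.1395×(-2.8413)=-0.3965, 0.1163×(-3.1043)=-0.3610.
Sum = -2.4968, so H' = 2.50.

2.50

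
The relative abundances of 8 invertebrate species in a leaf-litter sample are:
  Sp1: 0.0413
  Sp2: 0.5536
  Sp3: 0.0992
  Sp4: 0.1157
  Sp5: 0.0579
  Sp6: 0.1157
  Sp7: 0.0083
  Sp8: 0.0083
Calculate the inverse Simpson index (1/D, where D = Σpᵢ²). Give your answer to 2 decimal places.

2.87

D = 0.0413² + 0.5536² + 0.0992² + 0.1157² + 0.0579² + 0.1157² + 0.0083² + 0.0083² = 0.00171 + 0.30647 + 0.00984 + 0.01339 + 0.00335 + 0.01339 + 0.00007 + 0.00007 = 0.34828 (working shown to 5 dp, full precision carried).
So 1/D = 2.8712, i.e. 2.87 to 2 decimal places.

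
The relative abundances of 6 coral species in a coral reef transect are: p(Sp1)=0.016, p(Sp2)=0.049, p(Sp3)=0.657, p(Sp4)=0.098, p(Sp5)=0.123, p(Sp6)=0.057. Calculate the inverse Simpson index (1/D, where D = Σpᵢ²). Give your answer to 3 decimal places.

D = 0.016² + 0.049² + 0.657² + 0.098² + 0.123² + 0.057² = 0.000256 + 0.002401 + 0.431649 + 0.009604 + 0.015129 + 0.003249 = 0.462288 (working shown to 6 dp, full precision carried).
So 1/D = 2.16315, i.e. 2.163 to 3 decimal places.

2.163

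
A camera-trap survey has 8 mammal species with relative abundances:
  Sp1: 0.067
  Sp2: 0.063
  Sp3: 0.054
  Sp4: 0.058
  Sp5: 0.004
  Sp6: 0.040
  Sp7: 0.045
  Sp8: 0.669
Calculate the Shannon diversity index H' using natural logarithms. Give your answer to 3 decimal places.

1.237

Each pᵢ ln pᵢ term (working shown to 5 dp, full precision carried): 0.067×(-2.70306)=-0.18111, 0.063×(-2.76462)=-0.17417, 0.054×(-2.91877)=-0.15761, 0.058×(-2.84731)=-0.16514, 0.004×(-5.52146)=-0.02209, 0.04×(-3.21888)=-0.12876, 0.045×(-3.10109)=-0.13955, 0.669×(-0.40197)=-0.26892.
Sum = -1.23734, so H' = 1.237.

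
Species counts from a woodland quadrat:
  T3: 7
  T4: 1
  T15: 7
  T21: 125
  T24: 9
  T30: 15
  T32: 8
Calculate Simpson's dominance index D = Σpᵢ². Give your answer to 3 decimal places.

0.544

Total N = 7+1+7+125+9+15+8 = 172, so the proportions are 0.0407, 0.00581, 0.0407, 0.72674, 0.05233, 0.08721, 0.04651 (working shown to 5 dp, full precision carried).
D = 0.0407² + 0.00581² + 0.0407² + 0.72674² + 0.05233² + 0.08721² + 0.04651² = 0.00166 + 0.00003 + 0.00166 + 0.52816 + 0.00274 + 0.00761 + 0.00216 = 0.54401.
To 3 decimal places, D = 0.544.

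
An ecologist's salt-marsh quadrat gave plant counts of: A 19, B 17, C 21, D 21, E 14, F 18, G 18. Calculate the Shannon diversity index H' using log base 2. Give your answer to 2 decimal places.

2.80

Total N = 19+17+21+21+14+18+18 = 128, so the proportions are 0.1484, 0.1328, 0.1641, 0.1641, 0.1094, 0.1406, 0.1406 (working shown to 4 dp, full precision carried).
Each pᵢ log₂ pᵢ term: 0.1484×(-2.7521)=-0.4085, 0.1328×(-2.9125)=-0.3868, 0.1641×(-2.6077)=-0.4278, 0.1641×(-2.6077)=-0.4278, 0.1094×(-3.1926)=-0.3492, 0.1406×(-2.8301)=-0.3980, 0.1406×(-2.8301)=-0.3980.
Sum = -2.7961, so H' = 2.80.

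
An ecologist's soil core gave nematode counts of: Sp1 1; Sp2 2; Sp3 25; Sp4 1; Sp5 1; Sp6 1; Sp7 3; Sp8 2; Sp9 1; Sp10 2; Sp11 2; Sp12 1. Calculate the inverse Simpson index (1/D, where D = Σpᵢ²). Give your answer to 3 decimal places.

Total N = 1+2+25+1+1+1+3+2+1+2+2+1 = 42, so the proportions are 0.02381, 0.047619, 0.595238, 0.02381, 0.02381, 0.02381, 0.071429, 0.047619, 0.02381, 0.047619, 0.047619, 0.02381 (working shown to 6 dp, full precision carried).
D = 0.02381² + 0.047619² + 0.595238² + 0.02381² + 0.02381² + 0.02381² + 0.071429² + 0.047619² + 0.02381² + 0.047619² + 0.047619² + 0.02381² = 0.000567 + 0.002268 + 0.354308 + 0.000567 + 0.000567 + 0.000567 + 0.005102 + 0.002268 + 0.000567 + 0.002268 + 0.002268 + 0.000567 = 0.371882.
So 1/D = 2.68902, i.e. 2.689 to 3 decimal places.

2.689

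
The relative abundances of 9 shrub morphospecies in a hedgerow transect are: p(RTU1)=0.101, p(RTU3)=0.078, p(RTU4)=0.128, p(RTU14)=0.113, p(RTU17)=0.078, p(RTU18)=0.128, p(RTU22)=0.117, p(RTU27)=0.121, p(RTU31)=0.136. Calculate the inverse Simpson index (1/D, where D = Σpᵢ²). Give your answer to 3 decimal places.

D = 0.101² + 0.078² + 0.128² + 0.113² + 0.078² + 0.128² + 0.117² + 0.121² + 0.136² = 0.0102010 + 0.0060840 + 0.0163840 + 0.0127690 + 0.0060840 + 0.0163840 + 0.0136890 + 0.0146410 + 0.0184960 = 0.1147320 (working shown to 7 dp, full precision carried).
So 1/D = 8.71596, i.e. 8.716 to 3 decimal places.

8.716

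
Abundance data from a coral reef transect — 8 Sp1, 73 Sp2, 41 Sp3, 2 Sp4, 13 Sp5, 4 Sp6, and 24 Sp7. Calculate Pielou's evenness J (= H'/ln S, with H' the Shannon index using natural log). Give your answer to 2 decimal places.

Total N = 8+73+41+2+13+4+24 = 165, so the proportions are 0.0485, 0.4424, 0.2485, 0.0121, 0.0788, 0.0242, 0.1455 (working shown to 4 dp, full precision carried).
H' = −Σ pᵢ ln pᵢ = −((-0.1467) + (-0.3608) + (-0.3460) + (-0.0535) + (-0.2002) + (-0.0902) + (-0.2804)) = 1.4778.
With S = 7 species, ln S = 1.9459, so J = 1.4778/1.9459 = 0.7594, i.e. 0.76 to 2 decimal places.

0.76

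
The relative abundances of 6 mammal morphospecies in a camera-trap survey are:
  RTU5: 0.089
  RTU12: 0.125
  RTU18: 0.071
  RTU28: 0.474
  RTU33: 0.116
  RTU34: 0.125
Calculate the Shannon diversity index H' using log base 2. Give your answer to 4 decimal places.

2.2026

Each pᵢ log₂ pᵢ term (working shown to 6 dp, full precision carried): 0.089×(-3.490051)=-0.310615, 0.125×(-3.000000)=-0.375000, 0.071×(-3.816037)=-0.270939, 0.474×(-1.077041)=-0.510517, 0.116×(-3.107803)=-0.360505, 0.125×(-3.000000)=-0.375000.
Sum = -2.202576, so H' = 2.2026.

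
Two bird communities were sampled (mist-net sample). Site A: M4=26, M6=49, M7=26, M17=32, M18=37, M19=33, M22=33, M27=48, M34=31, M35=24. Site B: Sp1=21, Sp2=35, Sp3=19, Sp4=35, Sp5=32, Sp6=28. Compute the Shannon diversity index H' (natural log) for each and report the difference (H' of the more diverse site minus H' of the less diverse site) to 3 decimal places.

Site A: N=339, proportions 0.0767, 0.14454, 0.0767, 0.0944, 0.10914, 0.09735, 0.09735, 0.14159, 0.09145, 0.0708, giving H' = 2.27455 (working shown to 5 dp, full precision carried).
Site B: N=170, proportions 0.12353, 0.20588, 0.11176, 0.20588, 0.18824, 0.16471, giving H' = 1.76545.
Difference = |2.27455 − 1.76545| = 0.50910, i.e. 0.509 to 3 decimal places.

0.509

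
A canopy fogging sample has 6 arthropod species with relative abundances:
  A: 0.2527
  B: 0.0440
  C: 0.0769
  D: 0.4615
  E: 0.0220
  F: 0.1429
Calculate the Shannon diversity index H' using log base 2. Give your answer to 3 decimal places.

Each pᵢ log₂ pᵢ term (working shown to 5 dp, full precision carried): 0.2527×(-1.98450)=-0.50148, 0.044×(-4.50635)=-0.19828, 0.0769×(-3.70087)=-0.28460, 0.4615×(-1.11560)=-0.51485, 0.022×(-5.50635)=-0.12114, 0.1429×(-2.80692)=-0.40111.
Sum = -2.02146, so H' = 2.021.

2.021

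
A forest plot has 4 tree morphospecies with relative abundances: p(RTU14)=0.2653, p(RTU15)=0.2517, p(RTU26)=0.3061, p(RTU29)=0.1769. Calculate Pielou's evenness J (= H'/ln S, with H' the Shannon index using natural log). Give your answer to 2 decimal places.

0.99

H' = −Σ pᵢ ln pᵢ = −((-0.3520) + (-0.3472) + (-0.3624) + (-0.3064)) = 1.3680 (working shown to 4 dp, full precision carried).
With S = 4 species, ln S = 1.3863, so J = 1.3680/1.3863 = 0.9868, i.e. 0.99 to 2 decimal places.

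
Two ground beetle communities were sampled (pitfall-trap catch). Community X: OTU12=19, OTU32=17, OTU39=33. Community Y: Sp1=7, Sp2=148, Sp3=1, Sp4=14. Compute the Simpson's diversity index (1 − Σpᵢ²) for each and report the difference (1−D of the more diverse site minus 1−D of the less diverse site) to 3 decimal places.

Community X: N=69, proportions 0.27536, 0.24638, 0.47826, giving 1−D = 0.63474 (working shown to 5 dp, full precision carried).
Community Y: N=170, proportions 0.04118, 0.87059, 0.00588, 0.08235, giving 1−D = 0.23356.
Difference = |0.63474 − 0.23356| = 0.40118, i.e. 0.401 to 3 decimal places.

0.401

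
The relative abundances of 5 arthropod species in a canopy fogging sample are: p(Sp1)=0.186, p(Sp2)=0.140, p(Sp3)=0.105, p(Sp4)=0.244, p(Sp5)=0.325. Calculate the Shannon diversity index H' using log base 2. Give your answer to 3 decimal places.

Each pᵢ log₂ pᵢ term (working shown to 5 dp, full precision carried): 0.186×(-2.42663)=-0.45135, 0.14×(-2.83650)=-0.39711, 0.105×(-3.25154)=-0.34141, 0.244×(-2.03505)=-0.49655, 0.325×(-1.62149)=-0.52698.
Sum = -2.21341, so H' = 2.213.

2.213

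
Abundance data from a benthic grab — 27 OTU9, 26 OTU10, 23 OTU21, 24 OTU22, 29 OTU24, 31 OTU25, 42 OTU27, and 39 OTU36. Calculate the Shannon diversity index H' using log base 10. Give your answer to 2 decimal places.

0.89

Total N = 27+26+23+24+29+31+42+39 = 241, so the proportions are 0.112, 0.1079, 0.0954, 0.0996, 0.1203, 0.1286, 0.1743, 0.1618 (working shown to 4 dp, full precision carried).
Each pᵢ log₁₀ pᵢ term: 0.112×(-0.9507)=-0.1065, 0.1079×(-0.9670)=-0.1043, 0.0954×(-1.0203)=-0.0974, 0.0996×(-1.0018)=-0.0998, 0.1203×(-0.9196)=-0.1107, 0.1286×(-0.8907)=-0.1146, 0.1743×(-0.7588)=-0.1322, 0.1618×(-0.7910)=-0.1280.
Sum = -0.8934, so H' = 0.89.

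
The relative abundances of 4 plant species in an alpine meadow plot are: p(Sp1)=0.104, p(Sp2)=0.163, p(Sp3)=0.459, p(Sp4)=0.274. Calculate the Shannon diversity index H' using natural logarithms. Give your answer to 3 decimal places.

1.243

Each pᵢ ln pᵢ term (working shown to 5 dp, full precision carried): 0.104×(-2.26336)=-0.23539, 0.163×(-1.81401)=-0.29568, 0.459×(-0.77871)=-0.35743, 0.274×(-1.29463)=-0.35473.
Sum = -1.24323, so H' = 1.243.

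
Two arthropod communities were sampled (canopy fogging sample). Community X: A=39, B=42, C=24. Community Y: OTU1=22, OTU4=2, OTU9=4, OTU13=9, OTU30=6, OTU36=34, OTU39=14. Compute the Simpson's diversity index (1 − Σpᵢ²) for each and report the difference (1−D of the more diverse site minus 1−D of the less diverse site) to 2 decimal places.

0.11

Community X: N=105, proportions 0.3714, 0.4, 0.2286, giving 1−D = 0.6498 (working shown to 4 dp, full precision carried).
Community Y: N=91, proportions 0.2418, 0.022, 0.044, 0.0989, 0.0659, 0.3736, 0.1538, giving 1−D = 0.7617.
Difference = |0.6498 − 0.7617| = 0.1119, i.e. 0.11 to 2 decimal places.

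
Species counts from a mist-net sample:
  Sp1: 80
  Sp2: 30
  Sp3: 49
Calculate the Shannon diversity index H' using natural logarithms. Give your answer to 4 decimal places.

Total N = 80+30+49 = 159, so the proportions are 0.503145, 0.188679, 0.308176 (working shown to 6 dp, full precision carried).
Each pᵢ ln pᵢ term: 0.503145×(-0.686878)=-0.345599, 0.188679×(-1.667707)=-0.314662, 0.308176×(-1.177084)=-0.362749.
Sum = -1.023010, so H' = 1.0230.

1.0230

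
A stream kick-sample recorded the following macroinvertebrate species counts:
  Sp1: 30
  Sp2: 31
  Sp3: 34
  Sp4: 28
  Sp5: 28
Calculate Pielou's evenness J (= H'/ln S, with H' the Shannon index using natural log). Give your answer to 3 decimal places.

0.998

Total N = 30+31+34+28+28 = 151, so the proportions are 0.19868, 0.2053, 0.22517, 0.18543, 0.18543 (working shown to 5 dp, full precision carried).
H' = −Σ pᵢ ln pᵢ = −((-0.32108) + (-0.32505) + (-0.33570) + (-0.31246) + (-0.31246)) = 1.60676.
With S = 5 species, ln S = 1.60944, so J = 1.60676/1.60944 = 0.99833, i.e. 0.998 to 3 decimal places.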